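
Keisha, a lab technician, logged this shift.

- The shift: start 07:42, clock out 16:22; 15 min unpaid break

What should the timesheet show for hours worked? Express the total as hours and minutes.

8 h 25 min

The shift: 07:42–16:22 = 8 h 40 min; less 15 min break → 8 h 25 min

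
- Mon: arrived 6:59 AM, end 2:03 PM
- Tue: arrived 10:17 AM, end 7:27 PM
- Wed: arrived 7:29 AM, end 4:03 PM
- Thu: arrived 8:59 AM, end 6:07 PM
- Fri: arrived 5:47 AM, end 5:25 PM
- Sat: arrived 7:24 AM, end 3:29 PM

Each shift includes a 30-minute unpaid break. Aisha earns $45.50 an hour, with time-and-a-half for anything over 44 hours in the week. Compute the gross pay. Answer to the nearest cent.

$2455.86

Mon: 6:59 AM–2:03 PM = 7 h 4 min; less 30 min break → 6 h 34 min
Tue: 10:17 AM–7:27 PM = 9 h 10 min; less 30 min break → 8 h 40 min
Wed: 7:29 AM–4:03 PM = 8 h 34 min; less 30 min break → 8 h 4 min
Thu: 8:59 AM–6:07 PM = 9 h 8 min; less 30 min break → 8 h 38 min
Fri: 5:47 AM–5:25 PM = 11 h 38 min; less 30 min break → 11 h 8 min
Sat: 7:24 AM–3:29 PM = 8 h 5 min; less 30 min break → 7 h 35 min
Total worked: 50 h 39 min = 3039 min.
Regular 44 h 0 min = 2640 min at $45.50/h; overtime 6 h 39 min = 399 min at $68.25/h.
Pay = (2640 × $45.50 + 399 × $68.25) ÷ 60 = $2455.86.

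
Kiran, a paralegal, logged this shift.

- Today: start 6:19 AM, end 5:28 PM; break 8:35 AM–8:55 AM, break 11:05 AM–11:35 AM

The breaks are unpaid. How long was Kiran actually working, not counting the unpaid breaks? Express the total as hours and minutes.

Today: 6:19 AM–5:28 PM = 11 h 9 min; less 50 min break → 10 h 19 min

10 h 19 min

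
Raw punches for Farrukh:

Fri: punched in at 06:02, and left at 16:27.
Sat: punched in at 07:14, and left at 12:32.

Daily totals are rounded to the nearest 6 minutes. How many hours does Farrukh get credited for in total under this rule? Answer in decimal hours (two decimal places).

Fri: 06:02–16:27 = 10 h 25 min → rounds to 10 h 24 min
Sat: 07:14–12:32 = 5 h 18 min → rounds to 5 h 18 min
Total credited: 15 h 42 min.

15.70 hours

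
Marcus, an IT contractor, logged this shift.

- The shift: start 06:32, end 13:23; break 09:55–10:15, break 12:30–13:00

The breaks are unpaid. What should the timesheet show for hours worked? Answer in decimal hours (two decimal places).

The shift: 06:32–13:23 = 6 h 51 min; less 50 min break → 6 h 1 min

6.02 hours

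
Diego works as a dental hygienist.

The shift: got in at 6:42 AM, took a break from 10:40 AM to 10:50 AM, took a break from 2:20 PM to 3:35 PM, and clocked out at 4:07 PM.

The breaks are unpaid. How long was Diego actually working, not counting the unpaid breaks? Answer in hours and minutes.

8 h 0 min

The shift: 6:42 AM–4:07 PM = 9 h 25 min; less 85 min break → 8 h 0 min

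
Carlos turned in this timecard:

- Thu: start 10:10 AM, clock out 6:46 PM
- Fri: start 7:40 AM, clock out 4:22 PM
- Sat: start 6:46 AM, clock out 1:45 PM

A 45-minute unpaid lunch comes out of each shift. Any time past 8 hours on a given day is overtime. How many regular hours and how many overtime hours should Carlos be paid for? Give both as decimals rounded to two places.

Thu: 10:10 AM–6:46 PM = 8 h 36 min; less 45 min break → 7 h 51 min
Fri: 7:40 AM–4:22 PM = 8 h 42 min; less 45 min break → 7 h 57 min
Sat: 6:46 AM–1:45 PM = 6 h 59 min; less 45 min break → 6 h 14 min
Thu reg 7 h 51 min / OT 0 h 0 min; Fri reg 7 h 57 min / OT 0 h 0 min; Sat reg 6 h 14 min / OT 0 h 0 min.
Totals: regular 22 h 2 min, overtime 0 h 0 min.

Regular 22.03 hours, overtime 0.00 hours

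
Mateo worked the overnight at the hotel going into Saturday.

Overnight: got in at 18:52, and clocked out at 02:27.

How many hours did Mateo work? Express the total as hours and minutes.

Overnight: 18:52 → midnight = 5 h 8 min; midnight → 02:27 = 2 h 27 min; span 7 h 35 min

7 h 35 min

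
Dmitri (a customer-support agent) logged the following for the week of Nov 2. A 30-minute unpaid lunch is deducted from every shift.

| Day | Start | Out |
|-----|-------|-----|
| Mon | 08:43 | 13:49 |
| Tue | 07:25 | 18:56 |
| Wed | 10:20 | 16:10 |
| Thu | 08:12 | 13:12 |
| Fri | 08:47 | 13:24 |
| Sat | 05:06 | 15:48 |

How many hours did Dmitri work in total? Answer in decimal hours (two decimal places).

Mon: 08:43–13:49 = 5 h 6 min; less 30 min break → 4 h 36 min
Tue: 07:25–18:56 = 11 h 31 min; less 30 min break → 11 h 1 min
Wed: 10:20–16:10 = 5 h 50 min; less 30 min break → 5 h 20 min
Thu: 08:12–13:12 = 5 h 0 min; less 30 min break → 4 h 30 min
Fri: 08:47–13:24 = 4 h 37 min; less 30 min break → 4 h 7 min
Sat: 05:06–15:48 = 10 h 42 min; less 30 min break → 10 h 12 min
Total: 4 h 36 min + 11 h 1 min + 5 h 20 min + 4 h 30 min + 4 h 7 min + 10 h 12 min = 39 h 46 min.

39.77 hours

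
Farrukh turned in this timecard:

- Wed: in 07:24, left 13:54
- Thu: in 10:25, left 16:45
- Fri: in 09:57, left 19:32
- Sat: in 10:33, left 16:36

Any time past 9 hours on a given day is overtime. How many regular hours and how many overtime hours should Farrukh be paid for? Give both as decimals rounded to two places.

Regular 27.88 hours, overtime 0.58 hours

Wed: 07:24–13:54 = 6 h 30 min
Thu: 10:25–16:45 = 6 h 20 min
Fri: 09:57–19:32 = 9 h 35 min
Sat: 10:33–16:36 = 6 h 3 min
Wed reg 6 h 30 min / OT 0 h 0 min; Thu reg 6 h 20 min / OT 0 h 0 min; Fri reg 9 h 0 min / OT 0 h 35 min; Sat reg 6 h 3 min / OT 0 h 0 min.
Totals: regular 27 h 53 min, overtime 0 h 35 min.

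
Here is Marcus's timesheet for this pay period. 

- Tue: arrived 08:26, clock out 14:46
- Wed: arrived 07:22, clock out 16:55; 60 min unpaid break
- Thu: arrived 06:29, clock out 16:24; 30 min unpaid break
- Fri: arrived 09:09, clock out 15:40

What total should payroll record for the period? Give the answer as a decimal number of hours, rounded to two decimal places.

Tue: 08:26–14:46 = 6 h 20 min
Wed: 07:22–16:55 = 9 h 33 min; less 60 min break → 8 h 33 min
Thu: 06:29–16:24 = 9 h 55 min; less 30 min break → 9 h 25 min
Fri: 09:09–15:40 = 6 h 31 min
Total: 6 h 20 min + 8 h 33 min + 9 h 25 min + 6 h 31 min = 30 h 49 min.

30.82 hours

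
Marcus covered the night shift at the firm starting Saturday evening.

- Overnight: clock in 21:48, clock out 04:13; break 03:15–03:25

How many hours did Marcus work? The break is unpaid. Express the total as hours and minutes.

Overnight: 21:48 → midnight = 2 h 12 min; midnight → 04:13 = 4 h 13 min; span 6 h 25 min; less 10 min break → 6 h 15 min

6 h 15 min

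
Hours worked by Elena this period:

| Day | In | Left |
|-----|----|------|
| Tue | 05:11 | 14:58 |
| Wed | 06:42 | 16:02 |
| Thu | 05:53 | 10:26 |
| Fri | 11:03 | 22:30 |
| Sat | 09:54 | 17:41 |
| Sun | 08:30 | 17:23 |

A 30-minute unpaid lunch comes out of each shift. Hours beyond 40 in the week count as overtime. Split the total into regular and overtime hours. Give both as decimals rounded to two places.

Tue: 05:11–14:58 = 9 h 47 min; less 30 min break → 9 h 17 min
Wed: 06:42–16:02 = 9 h 20 min; less 30 min break → 8 h 50 min
Thu: 05:53–10:26 = 4 h 33 min; less 30 min break → 4 h 3 min
Fri: 11:03–22:30 = 11 h 27 min; less 30 min break → 10 h 57 min
Sat: 09:54–17:41 = 7 h 47 min; less 30 min break → 7 h 17 min
Sun: 08:30–17:23 = 8 h 53 min; less 30 min break → 8 h 23 min
Total worked: 48 h 47 min = 48.78 h.
Threshold 40 h → overtime 8 h 47 min, regular 40 h 0 min.

Regular 40.00 hours, overtime 8.78 hours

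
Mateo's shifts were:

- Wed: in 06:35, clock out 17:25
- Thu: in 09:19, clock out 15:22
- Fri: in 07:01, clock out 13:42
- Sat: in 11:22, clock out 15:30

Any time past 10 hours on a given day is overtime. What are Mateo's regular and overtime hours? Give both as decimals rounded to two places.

Regular 26.87 hours, overtime 0.83 hours

Wed: 06:35–17:25 = 10 h 50 min
Thu: 09:19–15:22 = 6 h 3 min
Fri: 07:01–13:42 = 6 h 41 min
Sat: 11:22–15:30 = 4 h 8 min
Wed reg 10 h 0 min / OT 0 h 50 min; Thu reg 6 h 3 min / OT 0 h 0 min; Fri reg 6 h 41 min / OT 0 h 0 min; Sat reg 4 h 8 min / OT 0 h 0 min.
Totals: regular 26 h 52 min, overtime 0 h 50 min.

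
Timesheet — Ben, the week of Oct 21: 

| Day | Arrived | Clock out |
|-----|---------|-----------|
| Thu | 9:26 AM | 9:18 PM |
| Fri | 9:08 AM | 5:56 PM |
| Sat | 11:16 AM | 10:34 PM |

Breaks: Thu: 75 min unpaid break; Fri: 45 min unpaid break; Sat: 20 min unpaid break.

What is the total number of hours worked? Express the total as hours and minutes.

Thu: 9:26 AM–9:18 PM = 11 h 52 min; less 75 min break → 10 h 37 min
Fri: 9:08 AM–5:56 PM = 8 h 48 min; less 45 min break → 8 h 3 min
Sat: 11:16 AM–10:34 PM = 11 h 18 min; less 20 min break → 10 h 58 min
Total: 10 h 37 min + 8 h 3 min + 10 h 58 min = 29 h 38 min.

29 h 38 min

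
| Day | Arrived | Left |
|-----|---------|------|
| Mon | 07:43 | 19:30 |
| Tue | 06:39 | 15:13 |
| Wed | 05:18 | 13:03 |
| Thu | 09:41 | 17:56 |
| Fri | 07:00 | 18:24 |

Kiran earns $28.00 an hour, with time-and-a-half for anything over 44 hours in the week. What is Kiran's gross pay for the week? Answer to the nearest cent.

$1389.50

Mon: 07:43–19:30 = 11 h 47 min
Tue: 06:39–15:13 = 8 h 34 min
Wed: 05:18–13:03 = 7 h 45 min
Thu: 09:41–17:56 = 8 h 15 min
Fri: 07:00–18:24 = 11 h 24 min
Total worked: 47 h 45 min = 2865 min.
Regular 44 h 0 min = 2640 min at $28.00/h; overtime 3 h 45 min = 225 min at $42.00/h.
Pay = (2640 × $28.00 + 225 × $42.00) ÷ 60 = $1389.50.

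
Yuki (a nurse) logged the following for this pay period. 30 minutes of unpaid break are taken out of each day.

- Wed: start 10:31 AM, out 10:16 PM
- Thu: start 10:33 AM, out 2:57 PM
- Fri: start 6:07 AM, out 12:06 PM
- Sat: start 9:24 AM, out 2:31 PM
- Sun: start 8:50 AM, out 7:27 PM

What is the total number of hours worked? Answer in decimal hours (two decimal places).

35.37 hours

Wed: 10:31 AM–10:16 PM = 11 h 45 min; less 30 min break → 11 h 15 min
Thu: 10:33 AM–2:57 PM = 4 h 24 min; less 30 min break → 3 h 54 min
Fri: 6:07 AM–12:06 PM = 5 h 59 min; less 30 min break → 5 h 29 min
Sat: 9:24 AM–2:31 PM = 5 h 7 min; less 30 min break → 4 h 37 min
Sun: 8:50 AM–7:27 PM = 10 h 37 min; less 30 min break → 10 h 7 min
Total: 11 h 15 min + 3 h 54 min + 5 h 29 min + 4 h 37 min + 10 h 7 min = 35 h 22 min.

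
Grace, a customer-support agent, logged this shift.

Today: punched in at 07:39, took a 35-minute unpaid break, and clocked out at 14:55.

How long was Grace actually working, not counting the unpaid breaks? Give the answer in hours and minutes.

6 h 41 min

Today: 07:39–14:55 = 7 h 16 min; less 35 min break → 6 h 41 min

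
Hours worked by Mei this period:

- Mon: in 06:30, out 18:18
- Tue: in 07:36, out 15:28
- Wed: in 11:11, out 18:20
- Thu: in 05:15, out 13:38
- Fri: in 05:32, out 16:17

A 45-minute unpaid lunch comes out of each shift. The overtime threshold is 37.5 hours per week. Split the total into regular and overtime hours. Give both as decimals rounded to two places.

Regular 37.50 hours, overtime 4.70 hours

Mon: 06:30–18:18 = 11 h 48 min; less 45 min break → 11 h 3 min
Tue: 07:36–15:28 = 7 h 52 min; less 45 min break → 7 h 7 min
Wed: 11:11–18:20 = 7 h 9 min; less 45 min break → 6 h 24 min
Thu: 05:15–13:38 = 8 h 23 min; less 45 min break → 7 h 38 min
Fri: 05:32–16:17 = 10 h 45 min; less 45 min break → 10 h 0 min
Total worked: 42 h 12 min = 42.20 h.
Threshold 37.5 h → overtime 4 h 42 min, regular 37 h 30 min.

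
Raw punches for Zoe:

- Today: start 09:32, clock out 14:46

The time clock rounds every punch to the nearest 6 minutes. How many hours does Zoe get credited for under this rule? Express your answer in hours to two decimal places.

Today: in 09:32→09:30, out 14:46→14:48; 5 h 18 min

5.30 hours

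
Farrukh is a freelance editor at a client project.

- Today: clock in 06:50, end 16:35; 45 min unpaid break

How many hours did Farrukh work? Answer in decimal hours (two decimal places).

9.00 hours

Today: 06:50–16:35 = 9 h 45 min; less 45 min break → 9 h 0 min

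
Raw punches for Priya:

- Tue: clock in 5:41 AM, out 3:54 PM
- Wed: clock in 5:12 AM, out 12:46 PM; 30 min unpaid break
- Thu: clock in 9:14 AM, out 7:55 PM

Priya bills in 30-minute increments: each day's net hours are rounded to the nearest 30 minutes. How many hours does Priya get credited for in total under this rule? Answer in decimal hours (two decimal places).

Tue: 5:41 AM–3:54 PM = 10 h 13 min → rounds to 10 h 0 min
Wed: 5:12 AM–12:46 PM = 7 h 34 min − 30 min = 7 h 4 min → rounds to 7 h 0 min
Thu: 9:14 AM–7:55 PM = 10 h 41 min → rounds to 10 h 30 min
Total credited: 27 h 30 min.

27.50 hours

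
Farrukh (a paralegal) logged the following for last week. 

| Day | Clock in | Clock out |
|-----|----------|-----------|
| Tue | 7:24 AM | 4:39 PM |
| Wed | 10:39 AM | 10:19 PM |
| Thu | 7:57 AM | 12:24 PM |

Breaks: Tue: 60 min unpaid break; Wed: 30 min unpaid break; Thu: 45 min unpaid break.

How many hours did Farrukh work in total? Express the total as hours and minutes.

23 h 7 min

Tue: 7:24 AM–4:39 PM = 9 h 15 min; less 60 min break → 8 h 15 min
Wed: 10:39 AM–10:19 PM = 11 h 40 min; less 30 min break → 11 h 10 min
Thu: 7:57 AM–12:24 PM = 4 h 27 min; less 45 min break → 3 h 42 min
Total: 8 h 15 min + 11 h 10 min + 3 h 42 min = 23 h 7 min.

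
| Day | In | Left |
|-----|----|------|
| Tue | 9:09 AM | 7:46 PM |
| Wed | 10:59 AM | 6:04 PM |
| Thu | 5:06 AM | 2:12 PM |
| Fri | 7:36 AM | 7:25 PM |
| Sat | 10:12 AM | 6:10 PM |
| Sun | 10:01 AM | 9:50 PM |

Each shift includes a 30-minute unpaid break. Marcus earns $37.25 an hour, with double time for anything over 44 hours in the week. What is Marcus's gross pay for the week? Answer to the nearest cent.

$2488.30

Tue: 9:09 AM–7:46 PM = 10 h 37 min; less 30 min break → 10 h 7 min
Wed: 10:59 AM–6:04 PM = 7 h 5 min; less 30 min break → 6 h 35 min
Thu: 5:06 AM–2:12 PM = 9 h 6 min; less 30 min break → 8 h 36 min
Fri: 7:36 AM–7:25 PM = 11 h 49 min; less 30 min break → 11 h 19 min
Sat: 10:12 AM–6:10 PM = 7 h 58 min; less 30 min break → 7 h 28 min
Sun: 10:01 AM–9:50 PM = 11 h 49 min; less 30 min break → 11 h 19 min
Total worked: 55 h 24 min = 3324 min.
Regular 44 h 0 min = 2640 min at $37.25/h; overtime 11 h 24 min = 684 min at $74.50/h.
Pay = (2640 × $37.25 + 684 × $74.50) ÷ 60 = $2488.30.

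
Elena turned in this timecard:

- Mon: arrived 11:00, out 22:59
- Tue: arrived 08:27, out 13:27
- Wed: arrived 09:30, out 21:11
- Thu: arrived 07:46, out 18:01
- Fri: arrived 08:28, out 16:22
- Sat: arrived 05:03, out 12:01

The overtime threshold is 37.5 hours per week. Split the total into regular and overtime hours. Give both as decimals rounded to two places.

Mon: 11:00–22:59 = 11 h 59 min
Tue: 08:27–13:27 = 5 h 0 min
Wed: 09:30–21:11 = 11 h 41 min
Thu: 07:46–18:01 = 10 h 15 min
Fri: 08:28–16:22 = 7 h 54 min
Sat: 05:03–12:01 = 6 h 58 min
Total worked: 53 h 47 min = 53.78 h.
Threshold 37.5 h → overtime 16 h 17 min, regular 37 h 30 min.

Regular 37.50 hours, overtime 16.28 hours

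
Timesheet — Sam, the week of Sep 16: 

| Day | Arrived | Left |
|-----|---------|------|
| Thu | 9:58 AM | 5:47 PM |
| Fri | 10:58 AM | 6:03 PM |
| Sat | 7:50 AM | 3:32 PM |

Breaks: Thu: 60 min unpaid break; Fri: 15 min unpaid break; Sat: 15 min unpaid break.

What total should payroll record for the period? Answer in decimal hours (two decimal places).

Thu: 9:58 AM–5:47 PM = 7 h 49 min; less 60 min break → 6 h 49 min
Fri: 10:58 AM–6:03 PM = 7 h 5 min; less 15 min break → 6 h 50 min
Sat: 7:50 AM–3:32 PM = 7 h 42 min; less 15 min break → 7 h 27 min
Total: 6 h 49 min + 6 h 50 min + 7 h 27 min = 21 h 6 min.

21.10 hours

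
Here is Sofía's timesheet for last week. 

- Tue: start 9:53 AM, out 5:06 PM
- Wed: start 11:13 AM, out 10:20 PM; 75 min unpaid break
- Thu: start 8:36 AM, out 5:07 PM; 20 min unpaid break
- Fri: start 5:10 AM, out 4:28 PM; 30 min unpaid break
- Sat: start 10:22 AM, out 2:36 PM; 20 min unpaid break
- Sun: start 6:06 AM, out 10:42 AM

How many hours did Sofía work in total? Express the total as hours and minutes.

44 h 34 min

Tue: 9:53 AM–5:06 PM = 7 h 13 min
Wed: 11:13 AM–10:20 PM = 11 h 7 min; less 75 min break → 9 h 52 min
Thu: 8:36 AM–5:07 PM = 8 h 31 min; less 20 min break → 8 h 11 min
Fri: 5:10 AM–4:28 PM = 11 h 18 min; less 30 min break → 10 h 48 min
Sat: 10:22 AM–2:36 PM = 4 h 14 min; less 20 min break → 3 h 54 min
Sun: 6:06 AM–10:42 AM = 4 h 36 min
Total: 7 h 13 min + 9 h 52 min + 8 h 11 min + 10 h 48 min + 3 h 54 min + 4 h 36 min = 44 h 34 min.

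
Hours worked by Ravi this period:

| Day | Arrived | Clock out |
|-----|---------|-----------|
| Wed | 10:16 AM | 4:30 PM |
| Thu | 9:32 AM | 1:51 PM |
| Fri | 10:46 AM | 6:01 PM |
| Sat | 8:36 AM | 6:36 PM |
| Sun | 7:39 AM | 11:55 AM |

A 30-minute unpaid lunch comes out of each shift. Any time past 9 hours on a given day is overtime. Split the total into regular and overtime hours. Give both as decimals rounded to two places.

Regular 29.07 hours, overtime 0.50 hours

Wed: 10:16 AM–4:30 PM = 6 h 14 min; less 30 min break → 5 h 44 min
Thu: 9:32 AM–1:51 PM = 4 h 19 min; less 30 min break → 3 h 49 min
Fri: 10:46 AM–6:01 PM = 7 h 15 min; less 30 min break → 6 h 45 min
Sat: 8:36 AM–6:36 PM = 10 h 0 min; less 30 min break → 9 h 30 min
Sun: 7:39 AM–11:55 AM = 4 h 16 min; less 30 min break → 3 h 46 min
Wed reg 5 h 44 min / OT 0 h 0 min; Thu reg 3 h 49 min / OT 0 h 0 min; Fri reg 6 h 45 min / OT 0 h 0 min; Sat reg 9 h 0 min / OT 0 h 30 min; Sun reg 3 h 46 min / OT 0 h 0 min.
Totals: regular 29 h 4 min, overtime 0 h 30 min.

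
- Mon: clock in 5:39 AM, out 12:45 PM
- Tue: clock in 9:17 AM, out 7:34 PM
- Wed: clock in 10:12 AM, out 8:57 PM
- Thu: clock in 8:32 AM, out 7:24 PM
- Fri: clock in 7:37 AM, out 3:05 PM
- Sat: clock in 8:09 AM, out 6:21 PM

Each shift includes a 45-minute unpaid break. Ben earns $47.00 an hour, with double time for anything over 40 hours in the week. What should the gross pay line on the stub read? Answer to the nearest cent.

$3023.67

Mon: 5:39 AM–12:45 PM = 7 h 6 min; less 45 min break → 6 h 21 min
Tue: 9:17 AM–7:34 PM = 10 h 17 min; less 45 min break → 9 h 32 min
Wed: 10:12 AM–8:57 PM = 10 h 45 min; less 45 min break → 10 h 0 min
Thu: 8:32 AM–7:24 PM = 10 h 52 min; less 45 min break → 10 h 7 min
Fri: 7:37 AM–3:05 PM = 7 h 28 min; less 45 min break → 6 h 43 min
Sat: 8:09 AM–6:21 PM = 10 h 12 min; less 45 min break → 9 h 27 min
Total worked: 52 h 10 min = 3130 min.
Regular 40 h 0 min = 2400 min at $47.00/h; overtime 12 h 10 min = 730 min at $94.00/h.
Pay = (2400 × $47.00 + 730 × $94.00) ÷ 60 = $3023.67.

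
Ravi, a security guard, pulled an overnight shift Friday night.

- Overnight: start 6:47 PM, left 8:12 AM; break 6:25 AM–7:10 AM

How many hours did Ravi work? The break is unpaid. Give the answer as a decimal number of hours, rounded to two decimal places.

12.67 hours

Overnight: 6:47 PM → midnight = 5 h 13 min; midnight → 8:12 AM = 8 h 12 min; span 13 h 25 min; less 45 min break → 12 h 40 min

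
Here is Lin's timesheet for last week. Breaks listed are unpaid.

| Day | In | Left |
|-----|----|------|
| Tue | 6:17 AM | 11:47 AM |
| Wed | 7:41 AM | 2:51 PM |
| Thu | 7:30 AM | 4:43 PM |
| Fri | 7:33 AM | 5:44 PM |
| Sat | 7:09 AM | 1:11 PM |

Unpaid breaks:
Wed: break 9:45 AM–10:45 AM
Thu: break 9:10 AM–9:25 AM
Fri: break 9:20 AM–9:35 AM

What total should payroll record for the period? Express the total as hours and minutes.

36 h 36 min

Tue: 6:17 AM–11:47 AM = 5 h 30 min
Wed: 7:41 AM–2:51 PM = 7 h 10 min; less 60 min break → 6 h 10 min
Thu: 7:30 AM–4:43 PM = 9 h 13 min; less 15 min break → 8 h 58 min
Fri: 7:33 AM–5:44 PM = 10 h 11 min; less 15 min break → 9 h 56 min
Sat: 7:09 AM–1:11 PM = 6 h 2 min
Total: 5 h 30 min + 6 h 10 min + 8 h 58 min + 9 h 56 min + 6 h 2 min = 36 h 36 min.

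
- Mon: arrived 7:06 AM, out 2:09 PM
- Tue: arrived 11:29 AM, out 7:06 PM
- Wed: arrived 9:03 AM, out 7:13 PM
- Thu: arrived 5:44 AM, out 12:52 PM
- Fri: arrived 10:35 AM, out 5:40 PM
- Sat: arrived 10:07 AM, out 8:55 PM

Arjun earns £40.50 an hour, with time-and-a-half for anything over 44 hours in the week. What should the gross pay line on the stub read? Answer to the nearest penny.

Mon: 7:06 AM–2:09 PM = 7 h 3 min
Tue: 11:29 AM–7:06 PM = 7 h 37 min
Wed: 9:03 AM–7:13 PM = 10 h 10 min
Thu: 5:44 AM–12:52 PM = 7 h 8 min
Fri: 10:35 AM–5:40 PM = 7 h 5 min
Sat: 10:07 AM–8:55 PM = 10 h 48 min
Total worked: 49 h 51 min = 2991 min.
Regular 44 h 0 min = 2640 min at £40.50/h; overtime 5 h 51 min = 351 min at £60.75/h.
Pay = (2640 × £40.50 + 351 × £60.75) ÷ 60 = £2137.39.

£2137.39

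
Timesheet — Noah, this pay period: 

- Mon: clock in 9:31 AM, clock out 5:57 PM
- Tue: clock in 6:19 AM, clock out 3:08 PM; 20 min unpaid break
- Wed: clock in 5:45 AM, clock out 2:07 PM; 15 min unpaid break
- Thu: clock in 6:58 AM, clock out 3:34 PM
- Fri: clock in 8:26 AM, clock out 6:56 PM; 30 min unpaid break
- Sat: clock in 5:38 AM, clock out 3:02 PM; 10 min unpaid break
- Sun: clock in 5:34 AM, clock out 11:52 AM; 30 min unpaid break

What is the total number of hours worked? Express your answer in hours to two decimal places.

Mon: 9:31 AM–5:57 PM = 8 h 26 min
Tue: 6:19 AM–3:08 PM = 8 h 49 min; less 20 min break → 8 h 29 min
Wed: 5:45 AM–2:07 PM = 8 h 22 min; less 15 min break → 8 h 7 min
Thu: 6:58 AM–3:34 PM = 8 h 36 min
Fri: 8:26 AM–6:56 PM = 10 h 30 min; less 30 min break → 10 h 0 min
Sat: 5:38 AM–3:02 PM = 9 h 24 min; less 10 min break → 9 h 14 min
Sun: 5:34 AM–11:52 AM = 6 h 18 min; less 30 min break → 5 h 48 min
Total: 8 h 26 min + 8 h 29 min + 8 h 7 min + 8 h 36 min + 10 h 0 min + 9 h 14 min + 5 h 48 min = 58 h 40 min.

58.67 hours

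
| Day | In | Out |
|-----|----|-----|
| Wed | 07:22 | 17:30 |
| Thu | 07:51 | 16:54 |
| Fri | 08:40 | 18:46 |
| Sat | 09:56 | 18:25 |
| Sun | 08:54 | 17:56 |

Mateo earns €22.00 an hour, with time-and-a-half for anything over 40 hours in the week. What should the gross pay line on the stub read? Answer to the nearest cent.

€1104.40

Wed: 07:22–17:30 = 10 h 8 min
Thu: 07:51–16:54 = 9 h 3 min
Fri: 08:40–18:46 = 10 h 6 min
Sat: 09:56–18:25 = 8 h 29 min
Sun: 08:54–17:56 = 9 h 2 min
Total worked: 46 h 48 min = 2808 min.
Regular 40 h 0 min = 2400 min at €22.00/h; overtime 6 h 48 min = 408 min at €33.00/h.
Pay = (2400 × €22.00 + 408 × €33.00) ÷ 60 = €1104.40.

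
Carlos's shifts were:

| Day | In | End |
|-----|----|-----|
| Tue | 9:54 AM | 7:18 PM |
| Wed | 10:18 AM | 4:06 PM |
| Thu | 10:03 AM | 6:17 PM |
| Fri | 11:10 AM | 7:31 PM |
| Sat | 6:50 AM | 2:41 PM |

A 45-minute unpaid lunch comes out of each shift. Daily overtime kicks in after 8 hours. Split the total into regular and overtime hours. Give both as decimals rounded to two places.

Tue: 9:54 AM–7:18 PM = 9 h 24 min; less 45 min break → 8 h 39 min
Wed: 10:18 AM–4:06 PM = 5 h 48 min; less 45 min break → 5 h 3 min
Thu: 10:03 AM–6:17 PM = 8 h 14 min; less 45 min break → 7 h 29 min
Fri: 11:10 AM–7:31 PM = 8 h 21 min; less 45 min break → 7 h 36 min
Sat: 6:50 AM–2:41 PM = 7 h 51 min; less 45 min break → 7 h 6 min
Tue reg 8 h 0 min / OT 0 h 39 min; Wed reg 5 h 3 min / OT 0 h 0 min; Thu reg 7 h 29 min / OT 0 h 0 min; Fri reg 7 h 36 min / OT 0 h 0 min; Sat reg 7 h 6 min / OT 0 h 0 min.
Totals: regular 35 h 14 min, overtime 0 h 39 min.

Regular 35.23 hours, overtime 0.65 hours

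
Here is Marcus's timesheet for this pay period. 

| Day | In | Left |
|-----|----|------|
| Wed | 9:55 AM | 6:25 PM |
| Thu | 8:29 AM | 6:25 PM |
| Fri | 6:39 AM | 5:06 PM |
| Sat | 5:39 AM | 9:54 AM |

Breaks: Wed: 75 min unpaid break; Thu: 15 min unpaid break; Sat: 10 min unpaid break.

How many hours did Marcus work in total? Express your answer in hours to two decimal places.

Wed: 9:55 AM–6:25 PM = 8 h 30 min; less 75 min break → 7 h 15 min
Thu: 8:29 AM–6:25 PM = 9 h 56 min; less 15 min break → 9 h 41 min
Fri: 6:39 AM–5:06 PM = 10 h 27 min
Sat: 5:39 AM–9:54 AM = 4 h 15 min; less 10 min break → 4 h 5 min
Total: 7 h 15 min + 9 h 41 min + 10 h 27 min + 4 h 5 min = 31 h 28 min.

31.47 hours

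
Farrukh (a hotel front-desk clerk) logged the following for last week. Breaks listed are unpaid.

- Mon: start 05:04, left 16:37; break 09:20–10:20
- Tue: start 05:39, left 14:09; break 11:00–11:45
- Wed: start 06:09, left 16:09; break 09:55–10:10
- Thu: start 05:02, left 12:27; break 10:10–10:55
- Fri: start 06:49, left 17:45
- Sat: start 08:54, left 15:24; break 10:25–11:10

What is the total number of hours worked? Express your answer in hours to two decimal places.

51.40 hours

Mon: 05:04–16:37 = 11 h 33 min; less 60 min break → 10 h 33 min
Tue: 05:39–14:09 = 8 h 30 min; less 45 min break → 7 h 45 min
Wed: 06:09–16:09 = 10 h 0 min; less 15 min break → 9 h 45 min
Thu: 05:02–12:27 = 7 h 25 min; less 45 min break → 6 h 40 min
Fri: 06:49–17:45 = 10 h 56 min
Sat: 08:54–15:24 = 6 h 30 min; less 45 min break → 5 h 45 min
Total: 10 h 33 min + 7 h 45 min + 9 h 45 min + 6 h 40 min + 10 h 56 min + 5 h 45 min = 51 h 24 min.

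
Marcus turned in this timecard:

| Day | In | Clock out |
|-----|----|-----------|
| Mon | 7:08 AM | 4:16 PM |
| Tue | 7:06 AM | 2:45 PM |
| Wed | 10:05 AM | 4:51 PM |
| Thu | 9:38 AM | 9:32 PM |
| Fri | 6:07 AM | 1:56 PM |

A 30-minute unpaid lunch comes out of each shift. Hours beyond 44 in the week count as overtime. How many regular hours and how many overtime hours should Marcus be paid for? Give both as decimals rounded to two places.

Regular 40.77 hours, overtime 0.00 hours

Mon: 7:08 AM–4:16 PM = 9 h 8 min; less 30 min break → 8 h 38 min
Tue: 7:06 AM–2:45 PM = 7 h 39 min; less 30 min break → 7 h 9 min
Wed: 10:05 AM–4:51 PM = 6 h 46 min; less 30 min break → 6 h 16 min
Thu: 9:38 AM–9:32 PM = 11 h 54 min; less 30 min break → 11 h 24 min
Fri: 6:07 AM–1:56 PM = 7 h 49 min; less 30 min break → 7 h 19 min
Total worked: 40 h 46 min = 40.77 h.
Threshold 44 h → overtime 0 h 0 min, regular 40 h 46 min.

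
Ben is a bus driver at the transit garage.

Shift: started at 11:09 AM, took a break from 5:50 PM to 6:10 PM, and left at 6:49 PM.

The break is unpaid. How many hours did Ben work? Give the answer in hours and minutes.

7 h 20 min

Shift: 11:09 AM–6:49 PM = 7 h 40 min; less 20 min break → 7 h 20 min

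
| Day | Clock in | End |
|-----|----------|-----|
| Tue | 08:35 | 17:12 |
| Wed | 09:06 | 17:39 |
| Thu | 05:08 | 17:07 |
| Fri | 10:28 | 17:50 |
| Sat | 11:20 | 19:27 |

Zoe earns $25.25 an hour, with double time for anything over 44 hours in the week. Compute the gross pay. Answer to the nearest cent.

$1142.98

Tue: 08:35–17:12 = 8 h 37 min
Wed: 09:06–17:39 = 8 h 33 min
Thu: 05:08–17:07 = 11 h 59 min
Fri: 10:28–17:50 = 7 h 22 min
Sat: 11:20–19:27 = 8 h 7 min
Total worked: 44 h 38 min = 2678 min.
Regular 44 h 0 min = 2640 min at $25.25/h; overtime 0 h 38 min = 38 min at $50.50/h.
Pay = (2640 × $25.25 + 38 × $50.50) ÷ 60 = $1142.98.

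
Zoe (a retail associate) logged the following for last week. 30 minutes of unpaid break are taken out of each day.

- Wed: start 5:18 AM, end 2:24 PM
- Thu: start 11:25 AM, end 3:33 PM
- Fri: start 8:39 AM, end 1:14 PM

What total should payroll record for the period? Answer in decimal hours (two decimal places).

Wed: 5:18 AM–2:24 PM = 9 h 6 min; less 30 min break → 8 h 36 min
Thu: 11:25 AM–3:33 PM = 4 h 8 min; less 30 min break → 3 h 38 min
Fri: 8:39 AM–1:14 PM = 4 h 35 min; less 30 min break → 4 h 5 min
Total: 8 h 36 min + 3 h 38 min + 4 h 5 min = 16 h 19 min.

16.32 hours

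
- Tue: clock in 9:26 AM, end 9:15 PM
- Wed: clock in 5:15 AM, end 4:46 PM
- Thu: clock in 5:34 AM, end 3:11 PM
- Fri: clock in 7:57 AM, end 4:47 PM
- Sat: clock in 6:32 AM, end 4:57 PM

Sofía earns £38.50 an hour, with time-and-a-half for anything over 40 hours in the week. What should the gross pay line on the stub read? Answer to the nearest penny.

Tue: 9:26 AM–9:15 PM = 11 h 49 min
Wed: 5:15 AM–4:46 PM = 11 h 31 min
Thu: 5:34 AM–3:11 PM = 9 h 37 min
Fri: 7:57 AM–4:47 PM = 8 h 50 min
Sat: 6:32 AM–4:57 PM = 10 h 25 min
Total worked: 52 h 12 min = 3132 min.
Regular 40 h 0 min = 2400 min at £38.50/h; overtime 12 h 12 min = 732 min at £57.75/h.
Pay = (2400 × £38.50 + 732 × £57.75) ÷ 60 = £2244.55.

£2244.55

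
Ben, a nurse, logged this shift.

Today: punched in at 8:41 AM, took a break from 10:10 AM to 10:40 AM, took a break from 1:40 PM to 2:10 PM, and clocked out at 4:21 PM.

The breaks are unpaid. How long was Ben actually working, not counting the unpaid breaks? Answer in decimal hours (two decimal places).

Today: 8:41 AM–4:21 PM = 7 h 40 min; less 60 min break → 6 h 40 min

6.67 hours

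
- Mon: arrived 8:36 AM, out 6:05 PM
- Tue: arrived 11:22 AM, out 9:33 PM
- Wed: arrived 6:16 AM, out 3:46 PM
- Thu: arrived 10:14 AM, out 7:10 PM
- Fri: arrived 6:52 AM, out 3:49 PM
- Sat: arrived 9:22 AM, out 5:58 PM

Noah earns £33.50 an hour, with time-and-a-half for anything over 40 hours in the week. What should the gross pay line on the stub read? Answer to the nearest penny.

£2126.41

Mon: 8:36 AM–6:05 PM = 9 h 29 min
Tue: 11:22 AM–9:33 PM = 10 h 11 min
Wed: 6:16 AM–3:46 PM = 9 h 30 min
Thu: 10:14 AM–7:10 PM = 8 h 56 min
Fri: 6:52 AM–3:49 PM = 8 h 57 min
Sat: 9:22 AM–5:58 PM = 8 h 36 min
Total worked: 55 h 39 min = 3339 min.
Regular 40 h 0 min = 2400 min at £33.50/h; overtime 15 h 39 min = 939 min at £50.25/h.
Pay = (2400 × £33.50 + 939 × £50.25) ÷ 60 = £2126.41.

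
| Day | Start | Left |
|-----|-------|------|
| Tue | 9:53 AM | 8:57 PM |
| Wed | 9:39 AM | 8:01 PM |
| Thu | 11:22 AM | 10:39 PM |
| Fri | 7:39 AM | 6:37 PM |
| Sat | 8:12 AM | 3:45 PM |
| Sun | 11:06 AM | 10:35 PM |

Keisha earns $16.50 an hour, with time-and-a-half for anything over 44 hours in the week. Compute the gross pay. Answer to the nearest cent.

$1189.24

Tue: 9:53 AM–8:57 PM = 11 h 4 min
Wed: 9:39 AM–8:01 PM = 10 h 22 min
Thu: 11:22 AM–10:39 PM = 11 h 17 min
Fri: 7:39 AM–6:37 PM = 10 h 58 min
Sat: 8:12 AM–3:45 PM = 7 h 33 min
Sun: 11:06 AM–10:35 PM = 11 h 29 min
Total worked: 62 h 43 min = 3763 min.
Regular 44 h 0 min = 2640 min at $16.50/h; overtime 18 h 43 min = 1123 min at $24.75/h.
Pay = (2640 × $16.50 + 1123 × $24.75) ÷ 60 = $1189.24.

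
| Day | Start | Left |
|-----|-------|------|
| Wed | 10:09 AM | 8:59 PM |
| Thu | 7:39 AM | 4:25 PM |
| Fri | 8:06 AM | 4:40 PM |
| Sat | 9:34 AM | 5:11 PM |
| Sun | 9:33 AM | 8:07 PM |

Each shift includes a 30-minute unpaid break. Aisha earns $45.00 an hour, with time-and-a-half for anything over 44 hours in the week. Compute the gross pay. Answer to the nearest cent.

$1973.25

Wed: 10:09 AM–8:59 PM = 10 h 50 min; less 30 min break → 10 h 20 min
Thu: 7:39 AM–4:25 PM = 8 h 46 min; less 30 min break → 8 h 16 min
Fri: 8:06 AM–4:40 PM = 8 h 34 min; less 30 min break → 8 h 4 min
Sat: 9:34 AM–5:11 PM = 7 h 37 min; less 30 min break → 7 h 7 min
Sun: 9:33 AM–8:07 PM = 10 h 34 min; less 30 min break → 10 h 4 min
Total worked: 43 h 51 min = 2631 min.
Regular 43 h 51 min = 2631 min at $45.00/h; overtime 0 h 0 min = 0 min at $67.50/h.
Pay = (2631 × $45.00 + 0 × $67.50) ÷ 60 = $1973.25.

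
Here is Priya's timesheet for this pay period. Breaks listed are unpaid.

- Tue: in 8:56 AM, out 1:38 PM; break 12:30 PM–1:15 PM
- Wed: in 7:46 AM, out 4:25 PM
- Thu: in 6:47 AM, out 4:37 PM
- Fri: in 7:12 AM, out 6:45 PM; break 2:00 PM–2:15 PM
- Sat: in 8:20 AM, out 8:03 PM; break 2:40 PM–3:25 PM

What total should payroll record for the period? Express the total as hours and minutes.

44 h 42 min

Tue: 8:56 AM–1:38 PM = 4 h 42 min; less 45 min break → 3 h 57 min
Wed: 7:46 AM–4:25 PM = 8 h 39 min
Thu: 6:47 AM–4:37 PM = 9 h 50 min
Fri: 7:12 AM–6:45 PM = 11 h 33 min; less 15 min break → 11 h 18 min
Sat: 8:20 AM–8:03 PM = 11 h 43 min; less 45 min break → 10 h 58 min
Total: 3 h 57 min + 8 h 39 min + 9 h 50 min + 11 h 18 min + 10 h 58 min = 44 h 42 min.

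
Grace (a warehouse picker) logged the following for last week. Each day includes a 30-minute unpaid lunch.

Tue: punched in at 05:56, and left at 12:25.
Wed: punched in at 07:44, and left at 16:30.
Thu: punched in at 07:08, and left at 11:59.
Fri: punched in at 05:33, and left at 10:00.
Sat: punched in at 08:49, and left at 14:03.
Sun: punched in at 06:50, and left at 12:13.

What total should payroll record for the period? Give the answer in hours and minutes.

32 h 10 min

Tue: 05:56–12:25 = 6 h 29 min; less 30 min break → 5 h 59 min
Wed: 07:44–16:30 = 8 h 46 min; less 30 min break → 8 h 16 min
Thu: 07:08–11:59 = 4 h 51 min; less 30 min break → 4 h 21 min
Fri: 05:33–10:00 = 4 h 27 min; less 30 min break → 3 h 57 min
Sat: 08:49–14:03 = 5 h 14 min; less 30 min break → 4 h 44 min
Sun: 06:50–12:13 = 5 h 23 min; less 30 min break → 4 h 53 min
Total: 5 h 59 min + 8 h 16 min + 4 h 21 min + 3 h 57 min + 4 h 44 min + 4 h 53 min = 32 h 10 min.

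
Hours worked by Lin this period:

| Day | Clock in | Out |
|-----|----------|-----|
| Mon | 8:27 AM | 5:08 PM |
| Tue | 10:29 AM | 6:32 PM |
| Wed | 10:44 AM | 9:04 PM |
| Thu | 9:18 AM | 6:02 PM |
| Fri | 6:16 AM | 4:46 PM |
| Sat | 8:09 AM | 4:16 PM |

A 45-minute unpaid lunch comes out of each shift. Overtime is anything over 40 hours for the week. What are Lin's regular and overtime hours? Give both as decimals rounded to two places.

Mon: 8:27 AM–5:08 PM = 8 h 41 min; less 45 min break → 7 h 56 min
Tue: 10:29 AM–6:32 PM = 8 h 3 min; less 45 min break → 7 h 18 min
Wed: 10:44 AM–9:04 PM = 10 h 20 min; less 45 min break → 9 h 35 min
Thu: 9:18 AM–6:02 PM = 8 h 44 min; less 45 min break → 7 h 59 min
Fri: 6:16 AM–4:46 PM = 10 h 30 min; less 45 min break → 9 h 45 min
Sat: 8:09 AM–4:16 PM = 8 h 7 min; less 45 min break → 7 h 22 min
Total worked: 49 h 55 min = 49.92 h.
Threshold 40 h → overtime 9 h 55 min, regular 40 h 0 min.

Regular 40.00 hours, overtime 9.92 hours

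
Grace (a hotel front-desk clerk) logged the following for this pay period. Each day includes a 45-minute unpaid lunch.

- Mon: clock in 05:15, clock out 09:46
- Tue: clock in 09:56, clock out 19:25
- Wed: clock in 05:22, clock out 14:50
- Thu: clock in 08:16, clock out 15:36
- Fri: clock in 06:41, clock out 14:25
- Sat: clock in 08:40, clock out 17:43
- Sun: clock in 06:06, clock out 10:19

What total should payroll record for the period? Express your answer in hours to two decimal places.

46.55 hours

Mon: 05:15–09:46 = 4 h 31 min; less 45 min break → 3 h 46 min
Tue: 09:56–19:25 = 9 h 29 min; less 45 min break → 8 h 44 min
Wed: 05:22–14:50 = 9 h 28 min; less 45 min break → 8 h 43 min
Thu: 08:16–15:36 = 7 h 20 min; less 45 min break → 6 h 35 min
Fri: 06:41–14:25 = 7 h 44 min; less 45 min break → 6 h 59 min
Sat: 08:40–17:43 = 9 h 3 min; less 45 min break → 8 h 18 min
Sun: 06:06–10:19 = 4 h 13 min; less 45 min break → 3 h 28 min
Total: 3 h 46 min + 8 h 44 min + 8 h 43 min + 6 h 35 min + 6 h 59 min + 8 h 18 min + 3 h 28 min = 46 h 33 min.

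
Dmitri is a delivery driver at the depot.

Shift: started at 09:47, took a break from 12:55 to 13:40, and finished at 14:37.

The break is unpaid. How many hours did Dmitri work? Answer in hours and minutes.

Shift: 09:47–14:37 = 4 h 50 min; less 45 min break → 4 h 5 min

4 h 5 min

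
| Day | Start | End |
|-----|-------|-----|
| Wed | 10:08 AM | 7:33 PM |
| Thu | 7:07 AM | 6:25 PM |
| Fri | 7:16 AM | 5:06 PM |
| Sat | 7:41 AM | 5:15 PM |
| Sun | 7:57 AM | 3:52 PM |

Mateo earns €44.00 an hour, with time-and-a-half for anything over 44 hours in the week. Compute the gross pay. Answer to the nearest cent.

Wed: 10:08 AM–7:33 PM = 9 h 25 min
Thu: 7:07 AM–6:25 PM = 11 h 18 min
Fri: 7:16 AM–5:06 PM = 9 h 50 min
Sat: 7:41 AM–5:15 PM = 9 h 34 min
Sun: 7:57 AM–3:52 PM = 7 h 55 min
Total worked: 48 h 2 min = 2882 min.
Regular 44 h 0 min = 2640 min at €44.00/h; overtime 4 h 2 min = 242 min at €66.00/h.
Pay = (2640 × €44.00 + 242 × €66.00) ÷ 60 = €2202.20.

€2202.20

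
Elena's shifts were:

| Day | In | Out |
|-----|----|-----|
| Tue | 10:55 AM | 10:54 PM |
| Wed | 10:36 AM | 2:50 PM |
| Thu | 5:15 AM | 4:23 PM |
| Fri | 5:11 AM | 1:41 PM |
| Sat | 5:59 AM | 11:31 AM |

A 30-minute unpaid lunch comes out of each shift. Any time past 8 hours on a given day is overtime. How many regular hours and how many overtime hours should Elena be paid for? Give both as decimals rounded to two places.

Tue: 10:55 AM–10:54 PM = 11 h 59 min; less 30 min break → 11 h 29 min
Wed: 10:36 AM–2:50 PM = 4 h 14 min; less 30 min break → 3 h 44 min
Thu: 5:15 AM–4:23 PM = 11 h 8 min; less 30 min break → 10 h 38 min
Fri: 5:11 AM–1:41 PM = 8 h 30 min; less 30 min break → 8 h 0 min
Sat: 5:59 AM–11:31 AM = 5 h 32 min; less 30 min break → 5 h 2 min
Tue reg 8 h 0 min / OT 3 h 29 min; Wed reg 3 h 44 min / OT 0 h 0 min; Thu reg 8 h 0 min / OT 2 h 38 min; Fri reg 8 h 0 min / OT 0 h 0 min; Sat reg 5 h 2 min / OT 0 h 0 min.
Totals: regular 32 h 46 min, overtime 6 h 7 min.

Regular 32.77 hours, overtime 6.12 hours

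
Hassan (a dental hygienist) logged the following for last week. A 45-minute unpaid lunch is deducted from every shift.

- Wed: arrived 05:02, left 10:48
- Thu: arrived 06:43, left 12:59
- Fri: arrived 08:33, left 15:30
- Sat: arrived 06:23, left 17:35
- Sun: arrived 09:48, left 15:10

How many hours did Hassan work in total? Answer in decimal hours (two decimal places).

31.80 hours

Wed: 05:02–10:48 = 5 h 46 min; less 45 min break → 5 h 1 min
Thu: 06:43–12:59 = 6 h 16 min; less 45 min break → 5 h 31 min
Fri: 08:33–15:30 = 6 h 57 min; less 45 min break → 6 h 12 min
Sat: 06:23–17:35 = 11 h 12 min; less 45 min break → 10 h 27 min
Sun: 09:48–15:10 = 5 h 22 min; less 45 min break → 4 h 37 min
Total: 5 h 1 min + 5 h 31 min + 6 h 12 min + 10 h 27 min + 4 h 37 min = 31 h 48 min.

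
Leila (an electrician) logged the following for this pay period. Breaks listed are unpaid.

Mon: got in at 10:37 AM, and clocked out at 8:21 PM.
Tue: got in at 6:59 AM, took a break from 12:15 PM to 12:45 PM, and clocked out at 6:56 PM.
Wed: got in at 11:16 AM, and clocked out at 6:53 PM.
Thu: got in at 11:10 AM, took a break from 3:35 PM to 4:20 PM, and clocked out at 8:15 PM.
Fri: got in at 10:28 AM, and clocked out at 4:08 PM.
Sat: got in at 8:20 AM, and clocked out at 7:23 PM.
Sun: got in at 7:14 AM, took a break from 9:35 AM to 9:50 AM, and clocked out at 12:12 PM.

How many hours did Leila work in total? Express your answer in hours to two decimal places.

58.57 hours

Mon: 10:37 AM–8:21 PM = 9 h 44 min
Tue: 6:59 AM–6:56 PM = 11 h 57 min; less 30 min break → 11 h 27 min
Wed: 11:16 AM–6:53 PM = 7 h 37 min
Thu: 11:10 AM–8:15 PM = 9 h 5 min; less 45 min break → 8 h 20 min
Fri: 10:28 AM–4:08 PM = 5 h 40 min
Sat: 8:20 AM–7:23 PM = 11 h 3 min
Sun: 7:14 AM–12:12 PM = 4 h 58 min; less 15 min break → 4 h 43 min
Total: 9 h 44 min + 11 h 27 min + 7 h 37 min + 8 h 20 min + 5 h 40 min + 11 h 3 min + 4 h 43 min = 58 h 34 min.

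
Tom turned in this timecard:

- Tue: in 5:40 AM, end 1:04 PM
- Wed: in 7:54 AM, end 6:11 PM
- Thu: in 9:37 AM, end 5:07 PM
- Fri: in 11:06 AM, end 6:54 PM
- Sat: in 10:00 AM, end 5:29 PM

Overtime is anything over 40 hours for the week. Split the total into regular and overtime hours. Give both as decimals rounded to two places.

Tue: 5:40 AM–1:04 PM = 7 h 24 min
Wed: 7:54 AM–6:11 PM = 10 h 17 min
Thu: 9:37 AM–5:07 PM = 7 h 30 min
Fri: 11:06 AM–6:54 PM = 7 h 48 min
Sat: 10:00 AM–5:29 PM = 7 h 29 min
Total worked: 40 h 28 min = 40.47 h.
Threshold 40 h → overtime 0 h 28 min, regular 40 h 0 min.

Regular 40.00 hours, overtime 0.47 hours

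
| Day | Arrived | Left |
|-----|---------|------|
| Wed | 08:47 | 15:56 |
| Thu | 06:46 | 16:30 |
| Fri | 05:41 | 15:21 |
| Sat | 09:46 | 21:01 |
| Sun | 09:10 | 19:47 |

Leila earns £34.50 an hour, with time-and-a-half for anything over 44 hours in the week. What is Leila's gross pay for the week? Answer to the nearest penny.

Wed: 08:47–15:56 = 7 h 9 min
Thu: 06:46–16:30 = 9 h 44 min
Fri: 05:41–15:21 = 9 h 40 min
Sat: 09:46–21:01 = 11 h 15 min
Sun: 09:10–19:47 = 10 h 37 min
Total worked: 48 h 25 min = 2905 min.
Regular 44 h 0 min = 2640 min at £34.50/h; overtime 4 h 25 min = 265 min at £51.75/h.
Pay = (2640 × £34.50 + 265 × £51.75) ÷ 60 = £1746.56.

£1746.56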